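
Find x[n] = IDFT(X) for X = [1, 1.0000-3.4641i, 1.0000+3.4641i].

x[n] = (1/3) Σ(k=0 to 2) X[k] · e^(2πikn/3)

Computing each x[n]:
x[0] = 1
x[1] = 2
x[2] = -2

x = [1, 2, -2]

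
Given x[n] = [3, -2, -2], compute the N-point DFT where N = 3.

X[k] = Σ(n=0 to 2) x[n] · ω_3^(nk)
where ω_3 = e^(-2πi/3)

Computing each X[k]:
X[0] = -1
X[1] = 5
X[2] = 5

X = [-1, 5, 5]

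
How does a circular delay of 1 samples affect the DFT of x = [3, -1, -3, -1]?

Time shift by 1: X_shifted[k] = ω_4^(1k) · X[k]
Shifted x = [-1, 3, -1, -3]

DFT(x[n-1]) = [-2, -6i, -2, 6i]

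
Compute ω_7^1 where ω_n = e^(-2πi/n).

ω_7^1 = e^(-2πi·1/7)
= cos(-2π·1/7) + i·sin(-2π·1/7)
= cos(-2π/7) + i·sin(-2π/7)

ω_7^1 = cos(-2π/7) + i·sin(-2π/7) = 0.6235-0.7818i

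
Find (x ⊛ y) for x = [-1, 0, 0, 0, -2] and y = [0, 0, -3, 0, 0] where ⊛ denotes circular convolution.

(x ⊛ y)[n] = Σ(m=0 to 4) x[m] · y[(n-m) mod 5]

Computing each output sample:
(x ⊛ y)[0] = 0
(x ⊛ y)[1] = 6
(x ⊛ y)[2] = 3
(x ⊛ y)[3] = 0
(x ⊛ y)[4] = 0

x ⊛ y = [0, 6, 3, 0, 0]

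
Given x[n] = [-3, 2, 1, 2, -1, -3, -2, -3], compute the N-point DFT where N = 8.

X[k] = Σ(n=0 to 7) x[n] · ω_8^(nk)
where ω_8 = e^(-2πi/8)

Computing each X[k]:
X[0] = -7
X[1] = -2.0000-10.0711i
X[2] = -3
X[3] = -2.0000-4.0711i
X[4] = -3
X[5] = -2.0000+4.0711i
X[6] = -3
X[7] = -2.0000+10.0711i

X = [-7, -2.0000-10.0711i, -3, -2.0000-4.0711i, -3, -2.0000+4.0711i, -3, -2.0000+10.0711i]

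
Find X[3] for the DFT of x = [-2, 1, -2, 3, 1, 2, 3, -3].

X[3] = Σ(n=0 to 7) x[n] · ω_8^(3n) where ω_8 = e^(-2πi/8)
= (-2)·ω_8^0 + (1)·ω_8^3 + (-2)·ω_8^6 + (3)·ω_8^9 + (1)·ω_8^12 + (2)·ω_8^15 + (3)·ω_8^18 + (-3)·ω_8^21

X[3] = 1.9497-8.5355i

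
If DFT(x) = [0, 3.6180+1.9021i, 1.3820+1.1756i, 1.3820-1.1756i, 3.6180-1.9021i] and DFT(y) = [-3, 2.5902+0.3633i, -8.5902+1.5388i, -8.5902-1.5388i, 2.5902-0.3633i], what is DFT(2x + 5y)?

By linearity: DFT(2x + 5y) = 2·DFT(x) + 5·DFT(y)
= 2·[0, 3.6180+1.9021i, 1.3820+1.1756i, 1.3820-1.1756i, 3.6180-1.9021i] + 5·[-3, 2.5902+0.3633i, -8.5902+1.5388i, -8.5902-1.5388i, 2.5902-0.3633i]

Computing element-wise:
Z[0] = 2·(0) + 5·(-3) = -15
Z[1] = 2·(3.6180+1.9021i) + 5·(2.5902+0.3633i) = 20.1870+5.6207i
Z[2] = 2·(1.3820+1.1756i) + 5·(-8.5902+1.5388i) = -40.1870+10.0452i
Z[3] = 2·(1.3820-1.1756i) + 5·(-8.5902-1.5388i) = -40.1870-10.0452i
Z[4] = 2·(3.6180-1.9021i) + 5·(2.5902-0.3633i) = 20.1870-5.6207i

DFT(2x + 5y) = 2·X + 5·Y = [-15, 20.1870+5.6207i, -40.1870+10.0452i, -40.1870-10.0452i, 20.1870-5.6207i]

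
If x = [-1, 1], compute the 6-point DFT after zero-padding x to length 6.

Original 2-point DFT: [0, -2]
Zero-padded 6-point DFT provides frequency interpolation.

DFT_6([x, 0, ...]) = [0, -0.5000-0.8660i, -1.5000-0.8660i, -2, -1.5000+0.8660i, -0.5000+0.8660i]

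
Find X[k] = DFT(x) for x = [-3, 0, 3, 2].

X[k] = Σ(n=0 to 3) x[n] · ω_4^(nk)
where ω_4 = e^(-2πi/4)

Computing each X[k]:
X[0] = 2
X[1] = -6+2i
X[2] = -2
X[3] = -6-2i

X = [2, -6+2i, -2, -6-2i]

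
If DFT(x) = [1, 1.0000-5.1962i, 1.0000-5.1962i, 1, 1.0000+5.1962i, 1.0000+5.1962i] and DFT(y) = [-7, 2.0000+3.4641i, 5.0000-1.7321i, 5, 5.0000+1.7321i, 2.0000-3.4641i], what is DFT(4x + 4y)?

By linearity: DFT(4x + 4y) = 4·DFT(x) + 4·DFT(y)
= 4·[1, 1.0000-5.1962i, 1.0000-5.1962i, 1, 1.0000+5.1962i, 1.0000+5.1962i] + 4·[-7, 2.0000+3.4641i, 5.0000-1.7321i, 5, 5.0000+1.7321i, 2.0000-3.4641i]

Computing element-wise:
Z[0] = 4·(1) + 4·(-7) = -24
Z[1] = 4·(1.0000-5.1962i) + 4·(2.0000+3.4641i) = 12.0000-6.9284i
Z[2] = 4·(1.0000-5.1962i) + 4·(5.0000-1.7321i) = 24.0000-27.7132i
Z[3] = 4·(1) + 4·(5) = 24
Z[4] = 4·(1.0000+5.1962i) + 4·(5.0000+1.7321i) = 24.0000+27.7132i
Z[5] = 4·(1.0000+5.1962i) + 4·(2.0000-3.4641i) = 12.0000+6.9284i

DFT(4x + 4y) = 4·X + 4·Y = [-24, 12.0000-6.9284i, 24.0000-27.7132i, 24, 24.0000+27.7132i, 12.0000+6.9284i]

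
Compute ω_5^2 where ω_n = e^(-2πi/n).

ω_5^2 = e^(-2πi·2/5)
= cos(-2π·2/5) + i·sin(-2π·2/5)
= cos(-4π/5) + i·sin(-4π/5)

ω_5^2 = cos(-4π/5) + i·sin(-4π/5) = -0.8090-0.5878i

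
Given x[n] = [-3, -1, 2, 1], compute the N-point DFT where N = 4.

X[k] = Σ(n=0 to 3) x[n] · ω_4^(nk)
where ω_4 = e^(-2πi/4)

Computing each X[k]:
X[0] = -1
X[1] = -5+2i
X[2] = -1
X[3] = -5-2i

X = [-1, -5+2i, -1, -5-2i]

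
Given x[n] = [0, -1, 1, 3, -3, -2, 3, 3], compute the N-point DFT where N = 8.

X[k] = Σ(n=0 to 7) x[n] · ω_8^(nk)
where ω_8 = e^(-2πi/8)

Computing each X[k]:
X[0] = 4
X[1] = 3.7071+1.2929i
X[2] = -7+9i
X[3] = 2.2929-2.7071i
X[4] = -2
X[5] = 2.2929+2.7071i
X[6] = -7-9i
X[7] = 3.7071-1.2929i

X = [4, 3.7071+1.2929i, -7+9i, 2.2929-2.7071i, -2, 2.2929+2.7071i, -7-9i, 3.7071-1.2929i]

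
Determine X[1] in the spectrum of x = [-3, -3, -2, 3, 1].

X[1] = Σ(n=0 to 4) x[n] · ω_5^(1n) where ω_5 = e^(-2πi/5)
= (-3)·ω_5^0 + (-3)·ω_5^1 + (-2)·ω_5^2 + (3)·ω_5^3 + (1)·ω_5^4

X[1] = -4.4271+6.7432i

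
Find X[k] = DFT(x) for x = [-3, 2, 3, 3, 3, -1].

X[k] = Σ(n=0 to 5) x[n] · ω_6^(nk)
where ω_6 = e^(-2πi/6)

Computing each X[k]:
X[0] = 7
X[1] = -8.5000-2.5981i
X[2] = -3.5000-2.5981i
X[3] = -1
X[4] = -3.5000+2.5981i
X[5] = -8.5000+2.5981i

X = [7, -8.5000-2.5981i, -3.5000-2.5981i, -1, -3.5000+2.5981i, -8.5000+2.5981i]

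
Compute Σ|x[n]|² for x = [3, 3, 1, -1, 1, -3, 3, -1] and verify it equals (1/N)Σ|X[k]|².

Time domain:
Σ|x[n]|² = |3|² + |3|² + |1|² + |-1|² + |1|² + |-3|² + |3|² + |-1|² = 40.0000

Frequency domain:
(1/8)Σ|X[k]|² = (1/8)(|6|² + |6.2426-2.2426i|² + |-2i|² + |-2.2426-6.2426i|² + |10|² + |-2.2426+6.2426i|² + |2i|² + |6.2426+2.2426i|²) = (1/8)·320.0000 = 40.0000

Both sides agree, confirming Parseval's theorem.

Σ|x[n]|² = (1/N)Σ|X[k]|² = 40.0000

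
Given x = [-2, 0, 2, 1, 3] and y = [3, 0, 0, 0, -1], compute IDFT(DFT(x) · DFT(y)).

(x ⊛ y)[n] = Σ(m=0 to 4) x[m] · y[(n-m) mod 5]

Computing each output sample:
(x ⊛ y)[0] = -6
(x ⊛ y)[1] = -2
(x ⊛ y)[2] = 5
(x ⊛ y)[3] = 0
(x ⊛ y)[4] = 11

x ⊛ y = [-6, -2, 5, 0, 11]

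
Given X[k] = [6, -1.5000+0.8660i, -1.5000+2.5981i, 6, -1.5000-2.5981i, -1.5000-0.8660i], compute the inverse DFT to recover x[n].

x[n] = (1/6) Σ(k=0 to 5) X[k] · e^(2πikn/6)

Computing each x[n]:
x[0] = 1
x[1] = -1
x[2] = 3
x[3] = 0
x[4] = 2
x[5] = 1

x = [1, -1, 3, 0, 2, 1]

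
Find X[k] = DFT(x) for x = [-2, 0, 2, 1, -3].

X[k] = Σ(n=0 to 4) x[n] · ω_5^(nk)
where ω_5 = e^(-2πi/5)

Computing each X[k]:
X[0] = -2
X[1] = -5.3541-3.4410i
X[2] = 1.3541-0.8123i
X[3] = 1.3541+0.8123i
X[4] = -5.3541+3.4410i

X = [-2, -5.3541-3.4410i, 1.3541-0.8123i, 1.3541+0.8123i, -5.3541+3.4410i]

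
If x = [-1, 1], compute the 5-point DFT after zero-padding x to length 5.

Original 2-point DFT: [0, -2]
Zero-padded 5-point DFT provides frequency interpolation.

DFT_5([x, 0, ...]) = [0, -0.6910-0.9511i, -1.8090-0.5878i, -1.8090+0.5878i, -0.6910+0.9511i]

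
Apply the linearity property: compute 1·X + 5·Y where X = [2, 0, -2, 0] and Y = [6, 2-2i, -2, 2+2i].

By linearity: DFT(1x + 5y) = 1·DFT(x) + 5·DFT(y)
= 1·[2, 0, -2, 0] + 5·[6, 2-2i, -2, 2+2i]

Computing element-wise:
Z[0] = 1·(2) + 5·(6) = 32
Z[1] = 1·(0) + 5·(2-2i) = 10-10i
Z[2] = 1·(-2) + 5·(-2) = -12
Z[3] = 1·(0) + 5·(2+2i) = 10+10i

DFT(1x + 5y) = 1·X + 5·Y = [32, 10-10i, -12, 10+10i]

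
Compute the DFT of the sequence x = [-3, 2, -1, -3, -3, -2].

X[k] = Σ(n=0 to 5) x[n] · ω_6^(nk)
where ω_6 = e^(-2πi/6)

Computing each X[k]:
X[0] = -10
X[1] = 2.0000-5.1962i
X[2] = -4.0000-1.7321i
X[3] = -4
X[4] = -4.0000+1.7321i
X[5] = 2.0000+5.1962i

X = [-10, 2.0000-5.1962i, -4.0000-1.7321i, -4, -4.0000+1.7321i, 2.0000+5.1962i]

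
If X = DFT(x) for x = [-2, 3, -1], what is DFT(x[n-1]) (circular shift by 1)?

Time shift by 1: X_shifted[k] = ω_3^(1k) · X[k]
Shifted x = [-1, -2, 3]

DFT(x[n-1]) = [0, -1.5000+4.3301i, -1.5000-4.3301i]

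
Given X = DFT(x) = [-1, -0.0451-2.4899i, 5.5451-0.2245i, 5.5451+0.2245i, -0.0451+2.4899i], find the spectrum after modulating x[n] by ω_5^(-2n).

Modulation property: DFT(ω_5^(-2n)·x[n]) = X[(k-2) mod 5], so circularly shift X by 2 positions.

X[k-2] = [5.5451+0.2245i, -0.0451+2.4899i, -1, -0.0451-2.4899i, 5.5451-0.2245i]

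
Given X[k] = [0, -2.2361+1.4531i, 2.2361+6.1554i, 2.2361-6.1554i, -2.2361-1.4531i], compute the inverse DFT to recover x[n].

x[n] = (1/5) Σ(k=0 to 4) X[k] · e^(2πikn/5)

Computing each x[n]:
x[0] = 0
x[1] = -3
x[2] = 3
x[3] = -1
x[4] = 1

x = [0, -3, 3, -1, 1]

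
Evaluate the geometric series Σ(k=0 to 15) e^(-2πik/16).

Sum of all nth roots of unity equals 0 for n > 1 (geometric series with r ≠ 1).

0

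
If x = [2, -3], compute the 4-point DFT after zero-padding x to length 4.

Original 2-point DFT: [-1, 5]
Zero-padded 4-point DFT provides frequency interpolation.

DFT_4([x, 0, ...]) = [-1, 2+3i, 5, 2-3i]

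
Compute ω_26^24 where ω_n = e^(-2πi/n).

ω_26^24 = e^(-2πi·24/26)
= cos(-2π·24/26) + i·sin(-2π·24/26)
= cos(-48π/26) + i·sin(-48π/26)

ω_26^24 = cos(-48π/26) + i·sin(-48π/26) = 0.8855+0.4647i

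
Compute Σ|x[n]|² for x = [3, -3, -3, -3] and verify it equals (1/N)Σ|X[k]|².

Time domain:
Σ|x[n]|² = |3|² + |-3|² + |-3|² + |-3|² = 36.0000

Frequency domain:
(1/4)Σ|X[k]|² = (1/4)(|-6|² + |6|² + |6|² + |6|²) = (1/4)·144.0000 = 36.0000

Both sides agree, confirming Parseval's theorem.

Σ|x[n]|² = (1/N)Σ|X[k]|² = 36.0000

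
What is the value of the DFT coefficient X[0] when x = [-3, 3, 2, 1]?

X[0] = Σ(n=0 to 3) x[n] · ω_4^0 = Σ x[n]
= (-3) + (3) + (2) + (1)

X[0] = 3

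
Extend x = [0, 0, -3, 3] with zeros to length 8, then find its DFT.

Original 4-point DFT: [0, 3+3i, -6, 3-3i]
Zero-padded 8-point DFT provides frequency interpolation.

DFT_8([x, 0, ...]) = [0, -2.1213+0.8787i, 3+3i, 2.1213-5.1213i, -6, 2.1213+5.1213i, 3-3i, -2.1213-0.8787i]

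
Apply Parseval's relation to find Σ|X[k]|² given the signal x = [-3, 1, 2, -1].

Parseval: Σ|x[n]|² = (1/N)Σ|X[k]|², so Σ|X[k]|² = N·Σ|x[n]|² = 4·15.0000

Σ|X[k]|² = N·Σ|x[n]|² = 4·15.0000 = 60.0000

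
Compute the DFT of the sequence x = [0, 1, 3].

X[k] = Σ(n=0 to 2) x[n] · ω_3^(nk)
where ω_3 = e^(-2πi/3)

Computing each X[k]:
X[0] = 4
X[1] = -2.0000+1.7321i
X[2] = -2.0000-1.7321i

X = [4, -2.0000+1.7321i, -2.0000-1.7321i]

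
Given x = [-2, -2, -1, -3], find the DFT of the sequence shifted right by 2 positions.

Time shift by 2: X_shifted[k] = ω_4^(2k) · X[k]
Shifted x = [-1, -3, -2, -2]

DFT(x[n-2]) = [-8, 1+1i, 2, 1-1i]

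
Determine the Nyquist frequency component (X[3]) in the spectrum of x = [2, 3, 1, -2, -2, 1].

X[3] = Σ(n=0 to 5) x[n] · ω_6^(3n) where ω_6 = e^(-2πi/6)
= (2)·ω_6^0 + (3)·ω_6^3 + (1)·ω_6^6 + (-2)·ω_6^9 + (-2)·ω_6^12 + (1)·ω_6^15

X[3] = -1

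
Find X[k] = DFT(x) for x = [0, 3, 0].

X[k] = Σ(n=0 to 2) x[n] · ω_3^(nk)
where ω_3 = e^(-2πi/3)

Computing each X[k]:
X[0] = 3
X[1] = -1.5000-2.5981i
X[2] = -1.5000+2.5981i

X = [3, -1.5000-2.5981i, -1.5000+2.5981i]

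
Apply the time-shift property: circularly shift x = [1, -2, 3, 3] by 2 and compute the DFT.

Time shift by 2: X_shifted[k] = ω_4^(2k) · X[k]
Shifted x = [3, 3, 1, -2]

DFT(x[n-2]) = [5, 2-5i, 3, 2+5i]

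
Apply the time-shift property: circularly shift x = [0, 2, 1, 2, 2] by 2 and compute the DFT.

Time shift by 2: X_shifted[k] = ω_5^(2k) · X[k]
Shifted x = [2, 2, 0, 2, 1]

DFT(x[n-2]) = [7, 1.3090+0.2245i, 0.1910-2.4899i, 0.1910+2.4899i, 1.3090-0.2245i]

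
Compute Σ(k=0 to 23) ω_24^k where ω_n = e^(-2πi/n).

Sum of all nth roots of unity equals 0 for n > 1 (geometric series with r ≠ 1).

0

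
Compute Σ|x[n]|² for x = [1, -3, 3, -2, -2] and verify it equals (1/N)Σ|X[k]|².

Time domain:
Σ|x[n]|² = |1|² + |-3|² + |3|² + |-2|² + |-2|² = 27.0000

Frequency domain:
(1/5)Σ|X[k]|² = (1/5)(|-3|² + |-1.3541-1.9879i|² + |5.3541+5.3431i|² + |5.3541-5.3431i|² + |-1.3541+1.9879i|²) = (1/5)·135.0000 = 27.0000

Both sides agree, confirming Parseval's theorem.

Σ|x[n]|² = (1/N)Σ|X[k]|² = 27.0000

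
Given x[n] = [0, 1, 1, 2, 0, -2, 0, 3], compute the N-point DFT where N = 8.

X[k] = Σ(n=0 to 7) x[n] · ω_8^(nk)
where ω_8 = e^(-2πi/8)

Computing each X[k]:
X[0] = 5
X[1] = 2.8284-2.4142i
X[2] = -1+6i
X[3] = -2.8284-0.4142i
X[4] = -3
X[5] = -2.8284+0.4142i
X[6] = -1-6i
X[7] = 2.8284+2.4142i

X = [5, 2.8284-2.4142i, -1+6i, -2.8284-0.4142i, -3, -2.8284+0.4142i, -1-6i, 2.8284+2.4142i]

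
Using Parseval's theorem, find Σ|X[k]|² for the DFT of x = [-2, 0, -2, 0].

Parseval: Σ|x[n]|² = (1/N)Σ|X[k]|², so Σ|X[k]|² = N·Σ|x[n]|² = 4·8.0000

Σ|X[k]|² = N·Σ|x[n]|² = 4·8.0000 = 32.0000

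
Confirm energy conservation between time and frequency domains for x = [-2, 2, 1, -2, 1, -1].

Time domain:
Σ|x[n]|² = |-2|² + |2|² + |1|² + |-2|² + |1|² + |-1|² = 15.0000

Frequency domain:
(1/6)Σ|X[k]|² = (1/6)(|-1|² + |-0.5000-2.5981i|² + |-5.5000-2.5981i|² + |1|² + |-5.5000+2.5981i|² + |-0.5000+2.5981i|²) = (1/6)·90.0000 = 15.0000

Both sides agree, confirming Parseval's theorem.

Σ|x[n]|² = (1/N)Σ|X[k]|² = 15.0000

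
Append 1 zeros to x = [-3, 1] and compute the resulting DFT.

Original 2-point DFT: [-2, -4]
Zero-padded 3-point DFT provides frequency interpolation.

DFT_3([x, 0, ...]) = [-2, -3.5000-0.8660i, -3.5000+0.8660i]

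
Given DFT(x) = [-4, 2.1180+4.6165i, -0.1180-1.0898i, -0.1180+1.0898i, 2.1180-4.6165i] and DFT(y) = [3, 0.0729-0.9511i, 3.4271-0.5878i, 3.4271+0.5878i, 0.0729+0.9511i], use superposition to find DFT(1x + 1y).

By linearity: DFT(1x + 1y) = 1·DFT(x) + 1·DFT(y)
= 1·[-4, 2.1180+4.6165i, -0.1180-1.0898i, -0.1180+1.0898i, 2.1180-4.6165i] + 1·[3, 0.0729-0.9511i, 3.4271-0.5878i, 3.4271+0.5878i, 0.0729+0.9511i]

Computing element-wise:
Z[0] = 1·(-4) + 1·(3) = -1
Z[1] = 1·(2.1180+4.6165i) + 1·(0.0729-0.9511i) = 2.1909+3.6654i
Z[2] = 1·(-0.1180-1.0898i) + 1·(3.4271-0.5878i) = 3.3091-1.6776i
Z[3] = 1·(-0.1180+1.0898i) + 1·(3.4271+0.5878i) = 3.3091+1.6776i
Z[4] = 1·(2.1180-4.6165i) + 1·(0.0729+0.9511i) = 2.1909-3.6654i

DFT(1x + 1y) = 1·X + 1·Y = [-1, 2.1909+3.6654i, 3.3091-1.6776i, 3.3091+1.6776i, 2.1909-3.6654i]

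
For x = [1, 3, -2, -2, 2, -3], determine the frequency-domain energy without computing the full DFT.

Parseval: Σ|x[n]|² = (1/N)Σ|X[k]|², so Σ|X[k]|² = N·Σ|x[n]|² = 6·31.0000

Σ|X[k]|² = N·Σ|x[n]|² = 6·31.0000 = 186.0000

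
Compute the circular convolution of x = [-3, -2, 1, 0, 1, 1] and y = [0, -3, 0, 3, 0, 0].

(x ⊛ y)[n] = Σ(m=0 to 5) x[m] · y[(n-m) mod 6]

Computing each output sample:
(x ⊛ y)[0] = -3
(x ⊛ y)[1] = 12
(x ⊛ y)[2] = 9
(x ⊛ y)[3] = -12
(x ⊛ y)[4] = -6
(x ⊛ y)[5] = 0

x ⊛ y = [-3, 12, 9, -12, -6, 0]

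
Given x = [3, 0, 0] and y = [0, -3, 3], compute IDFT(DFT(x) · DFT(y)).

(x ⊛ y)[n] = Σ(m=0 to 2) x[m] · y[(n-m) mod 3]

Computing each output sample:
(x ⊛ y)[0] = 0
(x ⊛ y)[1] = -9
(x ⊛ y)[2] = 9

x ⊛ y = [0, -9, 9]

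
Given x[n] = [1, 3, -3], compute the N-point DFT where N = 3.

X[k] = Σ(n=0 to 2) x[n] · ω_3^(nk)
where ω_3 = e^(-2πi/3)

Computing each X[k]:
X[0] = 1
X[1] = 1.0000-5.1962i
X[2] = 1.0000+5.1962i

X = [1, 1.0000-5.1962i, 1.0000+5.1962i]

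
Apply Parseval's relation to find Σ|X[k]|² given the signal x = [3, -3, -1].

Parseval: Σ|x[n]|² = (1/N)Σ|X[k]|², so Σ|X[k]|² = N·Σ|x[n]|² = 3·19.0000

Σ|X[k]|² = N·Σ|x[n]|² = 3·19.0000 = 57.0000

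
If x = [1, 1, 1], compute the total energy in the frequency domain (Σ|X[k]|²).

Parseval: Σ|x[n]|² = (1/N)Σ|X[k]|², so Σ|X[k]|² = N·Σ|x[n]|² = 3·3.0000

Σ|X[k]|² = N·Σ|x[n]|² = 3·3.0000 = 9.0000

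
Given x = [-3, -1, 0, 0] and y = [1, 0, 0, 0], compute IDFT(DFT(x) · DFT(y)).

(x ⊛ y)[n] = Σ(m=0 to 3) x[m] · y[(n-m) mod 4]

Computing each output sample:
(x ⊛ y)[0] = -3
(x ⊛ y)[1] = -1
(x ⊛ y)[2] = 0
(x ⊛ y)[3] = 0

x ⊛ y = [-3, -1, 0, 0]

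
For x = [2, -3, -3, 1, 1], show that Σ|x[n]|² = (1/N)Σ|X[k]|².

Time domain:
Σ|x[n]|² = |2|² + |-3|² + |-3|² + |1|² + |1|² = 24.0000

Frequency domain:
(1/5)Σ|X[k]|² = (1/5)(|-2|² + |3.0000+6.1554i|² + |3.0000-1.4531i|² + |3.0000+1.4531i|² + |3.0000-6.1554i|²) = (1/5)·120.0000 = 24.0000

Both sides agree, confirming Parseval's theorem.

Σ|x[n]|² = (1/N)Σ|X[k]|² = 24.0000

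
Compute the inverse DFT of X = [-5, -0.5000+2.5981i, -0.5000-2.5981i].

x[n] = (1/3) Σ(k=0 to 2) X[k] · e^(2πikn/3)

Computing each x[n]:
x[0] = -2
x[1] = -3
x[2] = 0

x = [-2, -3, 0]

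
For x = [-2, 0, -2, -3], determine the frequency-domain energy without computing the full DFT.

Parseval: Σ|x[n]|² = (1/N)Σ|X[k]|², so Σ|X[k]|² = N·Σ|x[n]|² = 4·17.0000

Σ|X[k]|² = N·Σ|x[n]|² = 4·17.0000 = 68.0000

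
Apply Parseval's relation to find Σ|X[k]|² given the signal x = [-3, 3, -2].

Parseval: Σ|x[n]|² = (1/N)Σ|X[k]|², so Σ|X[k]|² = N·Σ|x[n]|² = 3·22.0000

Σ|X[k]|² = N·Σ|x[n]|² = 3·22.0000 = 66.0000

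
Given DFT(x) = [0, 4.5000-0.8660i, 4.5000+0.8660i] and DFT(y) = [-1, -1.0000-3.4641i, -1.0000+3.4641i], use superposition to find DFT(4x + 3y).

By linearity: DFT(4x + 3y) = 4·DFT(x) + 3·DFT(y)
= 4·[0, 4.5000-0.8660i, 4.5000+0.8660i] + 3·[-1, -1.0000-3.4641i, -1.0000+3.4641i]

Computing element-wise:
Z[0] = 4·(0) + 3·(-1) = -3
Z[1] = 4·(4.5000-0.8660i) + 3·(-1.0000-3.4641i) = 15.0000-13.8563i
Z[2] = 4·(4.5000+0.8660i) + 3·(-1.0000+3.4641i) = 15.0000+13.8563i

DFT(4x + 3y) = 4·X + 3·Y = [-3, 15.0000-13.8563i, 15.0000+13.8563i]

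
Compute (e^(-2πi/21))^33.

Since ω_21^21 = 1, powers reduce modulo 21.
33 mod 21 = 12
So ω_21^33 = ω_21^12 = e^(-2πi·12/21)

ω_21^33 = ω_21^12 = -0.9010+0.4339i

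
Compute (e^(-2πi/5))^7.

Since ω_5^5 = 1, powers reduce modulo 5.
7 mod 5 = 2
So ω_5^7 = ω_5^2 = e^(-2πi·2/5)

ω_5^7 = ω_5^2 = -0.8090-0.5878i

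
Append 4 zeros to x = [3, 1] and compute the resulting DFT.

Original 2-point DFT: [4, 2]
Zero-padded 6-point DFT provides frequency interpolation.

DFT_6([x, 0, ...]) = [4, 3.5000-0.8660i, 2.5000-0.8660i, 2, 2.5000+0.8660i, 3.5000+0.8660i]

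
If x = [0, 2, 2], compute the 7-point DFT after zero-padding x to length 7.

Original 3-point DFT: [4, -2, -2]
Zero-padded 7-point DFT provides frequency interpolation.

DFT_7([x, 0, ...]) = [4, 0.8019-3.5135i, -2.2470-1.0821i, -0.5550+0.6959i, -0.5550-0.6959i, -2.2470+1.0821i, 0.8019+3.5135i]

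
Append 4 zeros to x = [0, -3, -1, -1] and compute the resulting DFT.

Original 4-point DFT: [-5, 1+2i, 3, 1-2i]
Zero-padded 8-point DFT provides frequency interpolation.

DFT_8([x, 0, ...]) = [-5, -1.4142+3.8284i, 1+2i, 1.4142+1.8284i, 3, 1.4142-1.8284i, 1-2i, -1.4142-3.8284i]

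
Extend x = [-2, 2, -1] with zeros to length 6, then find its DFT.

Original 3-point DFT: [-1, -2.5000-2.5981i, -2.5000+2.5981i]
Zero-padded 6-point DFT provides frequency interpolation.

DFT_6([x, 0, ...]) = [-1, -0.5000-0.8660i, -2.5000-2.5981i, -5, -2.5000+2.5981i, -0.5000+0.8660i]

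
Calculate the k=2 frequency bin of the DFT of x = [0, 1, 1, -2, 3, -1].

X[2] = Σ(n=0 to 5) x[n] · ω_6^(2n) where ω_6 = e^(-2πi/6)
= (0)·ω_6^0 + (1)·ω_6^2 + (1)·ω_6^4 + (-2)·ω_6^6 + (3)·ω_6^8 + (-1)·ω_6^10

X[2] = -4.0000-3.4641i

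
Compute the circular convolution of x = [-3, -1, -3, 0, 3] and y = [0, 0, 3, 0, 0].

(x ⊛ y)[n] = Σ(m=0 to 4) x[m] · y[(n-m) mod 5]

Computing each output sample:
(x ⊛ y)[0] = 0
(x ⊛ y)[1] = 9
(x ⊛ y)[2] = -9
(x ⊛ y)[3] = -3
(x ⊛ y)[4] = -9

x ⊛ y = [0, 9, -9, -3, -9]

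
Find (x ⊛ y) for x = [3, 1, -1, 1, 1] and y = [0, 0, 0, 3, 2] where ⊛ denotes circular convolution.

(x ⊛ y)[n] = Σ(m=0 to 4) x[m] · y[(n-m) mod 5]

Computing each output sample:
(x ⊛ y)[0] = -1
(x ⊛ y)[1] = 1
(x ⊛ y)[2] = 5
(x ⊛ y)[3] = 11
(x ⊛ y)[4] = 9

x ⊛ y = [-1, 1, 5, 11, 9]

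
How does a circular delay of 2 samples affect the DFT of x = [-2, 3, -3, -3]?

Time shift by 2: X_shifted[k] = ω_4^(2k) · X[k]
Shifted x = [-3, -3, -2, 3]

DFT(x[n-2]) = [-5, -1+6i, -5, -1-6i]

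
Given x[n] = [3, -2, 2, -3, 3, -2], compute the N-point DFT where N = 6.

X[k] = Σ(n=0 to 5) x[n] · ω_6^(nk)
where ω_6 = e^(-2πi/6)

Computing each X[k]:
X[0] = 1
X[1] = 1.5000+0.8660i
X[2] = -0.5000-0.8660i
X[3] = 15
X[4] = -0.5000+0.8660i
X[5] = 1.5000-0.8660i

X = [1, 1.5000+0.8660i, -0.5000-0.8660i, 15, -0.5000+0.8660i, 1.5000-0.8660i]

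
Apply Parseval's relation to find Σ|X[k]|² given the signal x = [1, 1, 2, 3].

Parseval: Σ|x[n]|² = (1/N)Σ|X[k]|², so Σ|X[k]|² = N·Σ|x[n]|² = 4·15.0000

Σ|X[k]|² = N·Σ|x[n]|² = 4·15.0000 = 60.0000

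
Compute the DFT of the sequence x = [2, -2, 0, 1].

X[k] = Σ(n=0 to 3) x[n] · ω_4^(nk)
where ω_4 = e^(-2πi/4)

Computing each X[k]:
X[0] = 1
X[1] = 2+3i
X[2] = 3
X[3] = 2-3i

X = [1, 2+3i, 3, 2-3i]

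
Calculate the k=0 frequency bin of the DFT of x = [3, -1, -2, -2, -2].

X[0] = Σ(n=0 to 4) x[n] · ω_5^0 = Σ x[n]
= (3) + (-1) + (-2) + (-2) + (-2)

X[0] = -4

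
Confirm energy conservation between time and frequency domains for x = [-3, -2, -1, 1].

Time domain:
Σ|x[n]|² = |-3|² + |-2|² + |-1|² + |1|² = 15.0000

Frequency domain:
(1/4)Σ|X[k]|² = (1/4)(|-5|² + |-2+3i|² + |-3|² + |-2-3i|²) = (1/4)·60.0000 = 15.0000

Both sides agree, confirming Parseval's theorem.

Σ|x[n]|² = (1/N)Σ|X[k]|² = 15.0000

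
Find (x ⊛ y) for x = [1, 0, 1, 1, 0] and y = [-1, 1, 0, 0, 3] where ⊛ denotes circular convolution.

(x ⊛ y)[n] = Σ(m=0 to 4) x[m] · y[(n-m) mod 5]

Computing each output sample:
(x ⊛ y)[0] = -1
(x ⊛ y)[1] = 4
(x ⊛ y)[2] = 2
(x ⊛ y)[3] = 0
(x ⊛ y)[4] = 4

x ⊛ y = [-1, 4, 2, 0, 4]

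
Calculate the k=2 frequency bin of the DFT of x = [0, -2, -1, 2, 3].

X[2] = Σ(n=0 to 4) x[n] · ω_5^(2n) where ω_5 = e^(-2πi/5)
= (0)·ω_5^0 + (-2)·ω_5^2 + (-1)·ω_5^4 + (2)·ω_5^6 + (3)·ω_5^8

X[2] = -0.5000+0.0858i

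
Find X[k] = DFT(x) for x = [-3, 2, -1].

X[k] = Σ(n=0 to 2) x[n] · ω_3^(nk)
where ω_3 = e^(-2πi/3)

Computing each X[k]:
X[0] = -2
X[1] = -3.5000-2.5981i
X[2] = -3.5000+2.5981i

X = [-2, -3.5000-2.5981i, -3.5000+2.5981i]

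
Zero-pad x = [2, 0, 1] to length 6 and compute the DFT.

Original 3-point DFT: [3, 1.5000+0.8660i, 1.5000-0.8660i]
Zero-padded 6-point DFT provides frequency interpolation.

DFT_6([x, 0, ...]) = [3, 1.5000-0.8660i, 1.5000+0.8660i, 3, 1.5000-0.8660i, 1.5000+0.8660i]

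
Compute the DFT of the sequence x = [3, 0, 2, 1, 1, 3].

X[k] = Σ(n=0 to 5) x[n] · ω_6^(nk)
where ω_6 = e^(-2πi/6)

Computing each X[k]:
X[0] = 10
X[1] = 2.0000+1.7321i
X[2] = 1.0000+3.4641i
X[3] = 2
X[4] = 1.0000-3.4641i
X[5] = 2.0000-1.7321i

X = [10, 2.0000+1.7321i, 1.0000+3.4641i, 2, 1.0000-3.4641i, 2.0000-1.7321i]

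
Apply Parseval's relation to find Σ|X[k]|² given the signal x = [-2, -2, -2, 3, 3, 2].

Parseval: Σ|x[n]|² = (1/N)Σ|X[k]|², so Σ|X[k]|² = N·Σ|x[n]|² = 6·34.0000

Σ|X[k]|² = N·Σ|x[n]|² = 6·34.0000 = 204.0000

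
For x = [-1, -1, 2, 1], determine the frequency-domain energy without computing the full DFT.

Parseval: Σ|x[n]|² = (1/N)Σ|X[k]|², so Σ|X[k]|² = N·Σ|x[n]|² = 4·7.0000

Σ|X[k]|² = N·Σ|x[n]|² = 4·7.0000 = 28.0000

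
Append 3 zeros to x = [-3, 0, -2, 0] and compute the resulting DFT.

Original 4-point DFT: [-5, -1, -5, -1]
Zero-padded 7-point DFT provides frequency interpolation.

DFT_7([x, 0, ...]) = [-5, -2.5550+1.9499i, -1.1981-0.8678i, -4.2470-1.5637i, -4.2470+1.5637i, -1.1981+0.8678i, -2.5550-1.9499i]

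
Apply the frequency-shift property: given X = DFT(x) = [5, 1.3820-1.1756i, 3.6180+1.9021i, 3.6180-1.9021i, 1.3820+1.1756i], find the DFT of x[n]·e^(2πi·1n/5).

Modulation property: DFT(ω_5^(-1n)·x[n]) = X[(k-1) mod 5], so circularly shift X by 1 positions.

X[k-1] = [1.3820+1.1756i, 5, 1.3820-1.1756i, 3.6180+1.9021i, 3.6180-1.9021i]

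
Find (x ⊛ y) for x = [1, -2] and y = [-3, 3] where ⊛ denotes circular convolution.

(x ⊛ y)[n] = Σ(m=0 to 1) x[m] · y[(n-m) mod 2]

Computing each output sample:
(x ⊛ y)[0] = -9
(x ⊛ y)[1] = 9

x ⊛ y = [-9, 9]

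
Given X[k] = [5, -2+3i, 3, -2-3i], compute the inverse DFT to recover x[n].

x[n] = (1/4) Σ(k=0 to 3) X[k] · e^(2πikn/4)

Computing each x[n]:
x[0] = 1
x[1] = -1
x[2] = 3
x[3] = 2

x = [1, -1, 3, 2]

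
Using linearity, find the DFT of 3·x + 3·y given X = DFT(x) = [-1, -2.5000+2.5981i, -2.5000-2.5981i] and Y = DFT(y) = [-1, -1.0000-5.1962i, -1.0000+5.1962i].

By linearity: DFT(3x + 3y) = 3·DFT(x) + 3·DFT(y)
= 3·[-1, -2.5000+2.5981i, -2.5000-2.5981i] + 3·[-1, -1.0000-5.1962i, -1.0000+5.1962i]

Computing element-wise:
Z[0] = 3·(-1) + 3·(-1) = -6
Z[1] = 3·(-2.5000+2.5981i) + 3·(-1.0000-5.1962i) = -10.5000-7.7943i
Z[2] = 3·(-2.5000-2.5981i) + 3·(-1.0000+5.1962i) = -10.5000+7.7943i

DFT(3x + 3y) = 3·X + 3·Y = [-6, -10.5000-7.7943i, -10.5000+7.7943i]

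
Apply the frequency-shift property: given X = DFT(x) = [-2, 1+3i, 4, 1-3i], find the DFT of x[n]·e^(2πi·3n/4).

Modulation property: DFT(ω_4^(-3n)·x[n]) = X[(k-3) mod 4], so circularly shift X by 3 positions.

X[k-3] = [1+3i, 4, 1-3i, -2]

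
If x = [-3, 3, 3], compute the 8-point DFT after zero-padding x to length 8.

Original 3-point DFT: [3, -6, -6]
Zero-padded 8-point DFT provides frequency interpolation.

DFT_8([x, 0, ...]) = [3, -0.8787-5.1213i, -6-3i, -5.1213+0.8787i, -3, -5.1213-0.8787i, -6+3i, -0.8787+5.1213i]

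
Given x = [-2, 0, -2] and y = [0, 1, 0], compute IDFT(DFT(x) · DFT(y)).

(x ⊛ y)[n] = Σ(m=0 to 2) x[m] · y[(n-m) mod 3]

Computing each output sample:
(x ⊛ y)[0] = -2
(x ⊛ y)[1] = -2
(x ⊛ y)[2] = 0

x ⊛ y = [-2, -2, 0]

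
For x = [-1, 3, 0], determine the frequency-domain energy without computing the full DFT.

Parseval: Σ|x[n]|² = (1/N)Σ|X[k]|², so Σ|X[k]|² = N·Σ|x[n]|² = 3·10.0000

Σ|X[k]|² = N·Σ|x[n]|² = 3·10.0000 = 30.0000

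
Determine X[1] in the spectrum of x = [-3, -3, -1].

X[1] = Σ(n=0 to 2) x[n] · ω_3^(1n) where ω_3 = e^(-2πi/3)
= (-3)·ω_3^0 + (-3)·ω_3^1 + (-1)·ω_3^2

X[1] = -1.0000+1.7321i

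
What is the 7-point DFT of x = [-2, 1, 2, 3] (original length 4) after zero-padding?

Original 4-point DFT: [4, -4+2i, -4, -4-2i]
Zero-padded 7-point DFT provides frequency interpolation.

DFT_7([x, 0, ...]) = [4, -4.5245-4.0333i, -2.1540+2.2383i, -2.3216-1.7950i, -2.3216+1.7950i, -2.1540-2.2383i, -4.5245+4.0333i]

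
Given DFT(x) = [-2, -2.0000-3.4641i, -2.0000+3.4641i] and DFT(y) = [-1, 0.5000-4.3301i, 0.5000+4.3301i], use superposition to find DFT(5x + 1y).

By linearity: DFT(5x + 1y) = 5·DFT(x) + 1·DFT(y)
= 5·[-2, -2.0000-3.4641i, -2.0000+3.4641i] + 1·[-1, 0.5000-4.3301i, 0.5000+4.3301i]

Computing element-wise:
Z[0] = 5·(-2) + 1·(-1) = -11
Z[1] = 5·(-2.0000-3.4641i) + 1·(0.5000-4.3301i) = -9.5000-21.6506i
Z[2] = 5·(-2.0000+3.4641i) + 1·(0.5000+4.3301i) = -9.5000+21.6506i

DFT(5x + 1y) = 5·X + 1·Y = [-11, -9.5000-21.6506i, -9.5000+21.6506i]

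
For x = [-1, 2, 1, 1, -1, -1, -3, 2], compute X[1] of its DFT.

X[1] = Σ(n=0 to 7) x[n] · ω_8^(1n) where ω_8 = e^(-2πi/8)
= (-1)·ω_8^0 + (2)·ω_8^1 + (1)·ω_8^2 + (1)·ω_8^3 + (-1)·ω_8^4 + (-1)·ω_8^5 + (-3)·ω_8^6 + (2)·ω_8^7

X[1] = 2.8284-5.4142i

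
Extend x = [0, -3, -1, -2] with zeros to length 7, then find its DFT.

Original 4-point DFT: [-6, 1+1i, 4, 1-1i]
Zero-padded 7-point DFT provides frequency interpolation.

DFT_7([x, 0, ...]) = [-6, 0.1540+4.1882i, 0.3216+0.9272i, 2.5245+2.4697i, 2.5245-2.4697i, 0.3216-0.9272i, 0.1540-4.1882i]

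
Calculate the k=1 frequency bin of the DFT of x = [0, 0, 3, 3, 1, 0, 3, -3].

X[1] = Σ(n=0 to 7) x[n] · ω_8^(1n) where ω_8 = e^(-2πi/8)
= (0)·ω_8^0 + (0)·ω_8^1 + (3)·ω_8^2 + (3)·ω_8^3 + (1)·ω_8^4 + (0)·ω_8^5 + (3)·ω_8^6 + (-3)·ω_8^7

X[1] = -5.2426-4.2426i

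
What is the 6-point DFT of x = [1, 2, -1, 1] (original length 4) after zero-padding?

Original 4-point DFT: [3, 2-1i, -3, 2+1i]
Zero-padded 6-point DFT provides frequency interpolation.

DFT_6([x, 0, ...]) = [3, 1.5000-0.8660i, 1.5000-2.5981i, -3, 1.5000+2.5981i, 1.5000+0.8660i]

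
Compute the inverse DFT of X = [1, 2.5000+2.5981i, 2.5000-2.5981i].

x[n] = (1/3) Σ(k=0 to 2) X[k] · e^(2πikn/3)

Computing each x[n]:
x[0] = 2
x[1] = -2
x[2] = 1

x = [2, -2, 1]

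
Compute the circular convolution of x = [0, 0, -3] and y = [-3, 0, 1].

(x ⊛ y)[n] = Σ(m=0 to 2) x[m] · y[(n-m) mod 3]

Computing each output sample:
(x ⊛ y)[0] = 0
(x ⊛ y)[1] = -3
(x ⊛ y)[2] = 9

x ⊛ y = [0, -3, 9]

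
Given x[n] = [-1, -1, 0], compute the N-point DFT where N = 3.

X[k] = Σ(n=0 to 2) x[n] · ω_3^(nk)
where ω_3 = e^(-2πi/3)

Computing each X[k]:
X[0] = -2
X[1] = -0.5000+0.8660i
X[2] = -0.5000-0.8660i

X = [-2, -0.5000+0.8660i, -0.5000-0.8660i]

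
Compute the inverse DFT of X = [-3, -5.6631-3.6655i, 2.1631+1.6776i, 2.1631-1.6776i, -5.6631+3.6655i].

x[n] = (1/5) Σ(k=0 to 4) X[k] · e^(2πikn/5)

Computing each x[n]:
x[0] = -2
x[1] = -1
x[2] = 3
x[3] = 0
x[4] = -3

x = [-2, -1, 3, 0, -3]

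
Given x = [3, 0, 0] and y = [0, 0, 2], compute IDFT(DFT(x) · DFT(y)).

(x ⊛ y)[n] = Σ(m=0 to 2) x[m] · y[(n-m) mod 3]

Computing each output sample:
(x ⊛ y)[0] = 0
(x ⊛ y)[1] = 0
(x ⊛ y)[2] = 6

x ⊛ y = [0, 0, 6]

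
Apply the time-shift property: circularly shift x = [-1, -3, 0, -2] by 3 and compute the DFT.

Time shift by 3: X_shifted[k] = ω_4^(3k) · X[k]
Shifted x = [-3, 0, -2, -1]

DFT(x[n-3]) = [-6, -1-1i, -4, -1+1i]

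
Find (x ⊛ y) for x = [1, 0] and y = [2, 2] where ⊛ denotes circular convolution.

(x ⊛ y)[n] = Σ(m=0 to 1) x[m] · y[(n-m) mod 2]

Computing each output sample:
(x ⊛ y)[0] = 2
(x ⊛ y)[1] = 2

x ⊛ y = [2, 2]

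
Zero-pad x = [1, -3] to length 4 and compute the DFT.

Original 2-point DFT: [-2, 4]
Zero-padded 4-point DFT provides frequency interpolation.

DFT_4([x, 0, ...]) = [-2, 1+3i, 4, 1-3i]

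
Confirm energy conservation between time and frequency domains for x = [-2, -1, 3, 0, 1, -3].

Time domain:
Σ|x[n]|² = |-2|² + |-1|² + |3|² + |0|² + |1|² + |-3|² = 24.0000

Frequency domain:
(1/6)Σ|X[k]|² = (1/6)(|-2|² + |-6.0000-3.4641i|² + |-2|² + |6|² + |-2|² + |-6.0000+3.4641i|²) = (1/6)·144.0000 = 24.0000

Both sides agree, confirming Parseval's theorem.

Σ|x[n]|² = (1/N)Σ|X[k]|² = 24.0000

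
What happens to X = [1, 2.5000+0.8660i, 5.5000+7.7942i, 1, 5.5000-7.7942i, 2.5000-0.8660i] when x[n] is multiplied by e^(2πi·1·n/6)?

Modulation property: DFT(ω_6^(-1n)·x[n]) = X[(k-1) mod 6], so circularly shift X by 1 positions.

X[k-1] = [2.5000-0.8660i, 1, 2.5000+0.8660i, 5.5000+7.7942i, 1, 5.5000-7.7942i]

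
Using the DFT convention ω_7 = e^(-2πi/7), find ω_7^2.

ω_7^2 = e^(-2πi·2/7)
= cos(-2π·2/7) + i·sin(-2π·2/7)
= cos(-4π/7) + i·sin(-4π/7)

ω_7^2 = cos(-4π/7) + i·sin(-4π/7) = -0.2225-0.9749i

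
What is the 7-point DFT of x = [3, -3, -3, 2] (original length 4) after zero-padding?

Original 4-point DFT: [-1, 6+5i, 1, 6-5i]
Zero-padded 7-point DFT provides frequency interpolation.

DFT_7([x, 0, ...]) = [-1, -0.0048+4.4025i, 7.6174+3.1868i, 3.3874-2.9937i, 3.3874+2.9937i, 7.6174-3.1868i, -0.0048-4.4025i]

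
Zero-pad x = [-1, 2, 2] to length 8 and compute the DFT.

Original 3-point DFT: [3, -3, -3]
Zero-padded 8-point DFT provides frequency interpolation.

DFT_8([x, 0, ...]) = [3, 0.4142-3.4142i, -3-2i, -2.4142+0.5858i, -1, -2.4142-0.5858i, -3+2i, 0.4142+3.4142i]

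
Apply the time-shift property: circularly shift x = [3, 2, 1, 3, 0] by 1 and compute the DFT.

Time shift by 1: X_shifted[k] = ω_5^(1k) · X[k]
Shifted x = [0, 3, 2, 1, 3]

DFT(x[n-1]) = [9, -0.5729-0.5878i, -3.9271+0.9511i, -3.9271-0.9511i, -0.5729+0.5878i]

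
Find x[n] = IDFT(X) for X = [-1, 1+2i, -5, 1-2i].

x[n] = (1/4) Σ(k=0 to 3) X[k] · e^(2πikn/4)

Computing each x[n]:
x[0] = -1
x[1] = 0
x[2] = -2
x[3] = 2

x = [-1, 0, -2, 2]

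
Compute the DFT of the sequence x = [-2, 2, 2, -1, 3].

X[k] = Σ(n=0 to 4) x[n] · ω_5^(nk)
where ω_5 = e^(-2πi/5)

Computing each X[k]:
X[0] = 4
X[1] = -1.2639-0.8123i
X[2] = -5.7361+3.4410i
X[3] = -5.7361-3.4410i
X[4] = -1.2639+0.8123i

X = [4, -1.2639-0.8123i, -5.7361+3.4410i, -5.7361-3.4410i, -1.2639+0.8123i]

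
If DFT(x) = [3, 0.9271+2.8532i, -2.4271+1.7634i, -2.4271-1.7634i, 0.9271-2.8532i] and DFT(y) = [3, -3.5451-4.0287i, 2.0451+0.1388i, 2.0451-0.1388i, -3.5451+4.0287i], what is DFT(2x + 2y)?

By linearity: DFT(2x + 2y) = 2·DFT(x) + 2·DFT(y)
= 2·[3, 0.9271+2.8532i, -2.4271+1.7634i, -2.4271-1.7634i, 0.9271-2.8532i] + 2·[3, -3.5451-4.0287i, 2.0451+0.1388i, 2.0451-0.1388i, -3.5451+4.0287i]

Computing element-wise:
Z[0] = 2·(3) + 2·(3) = 12
Z[1] = 2·(0.9271+2.8532i) + 2·(-3.5451-4.0287i) = -5.2360-2.3510i
Z[2] = 2·(-2.4271+1.7634i) + 2·(2.0451+0.1388i) = -0.7640+3.8044i
Z[3] = 2·(-2.4271-1.7634i) + 2·(2.0451-0.1388i) = -0.7640-3.8044i
Z[4] = 2·(0.9271-2.8532i) + 2·(-3.5451+4.0287i) = -5.2360+2.3510i

DFT(2x + 2y) = 2·X + 2·Y = [12, -5.2360-2.3510i, -0.7640+3.8044i, -0.7640-3.8044i, -5.2360+2.3510i]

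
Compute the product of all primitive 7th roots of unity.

The primitive 7th roots of unity are ω_7^k for k coprime to 7: k ∈ {1, 2, 3, 4, 5, 6}
Their product equals the constant term of the cyclotomic polynomial Φ_7(x) up to sign.
For n ≥ 3, the product of all primitive nth roots of unity is 1. (For n=1 it is 1; for n=2 it is -1.)

1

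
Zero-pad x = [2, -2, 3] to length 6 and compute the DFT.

Original 3-point DFT: [3, 1.5000+4.3301i, 1.5000-4.3301i]
Zero-padded 6-point DFT provides frequency interpolation.

DFT_6([x, 0, ...]) = [3, -0.5000-0.8660i, 1.5000+4.3301i, 7, 1.5000-4.3301i, -0.5000+0.8660i]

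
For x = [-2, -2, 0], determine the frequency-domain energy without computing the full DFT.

Parseval: Σ|x[n]|² = (1/N)Σ|X[k]|², so Σ|X[k]|² = N·Σ|x[n]|² = 3·8.0000

Σ|X[k]|² = N·Σ|x[n]|² = 3·8.0000 = 24.0000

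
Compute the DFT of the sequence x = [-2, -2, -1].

X[k] = Σ(n=0 to 2) x[n] · ω_3^(nk)
where ω_3 = e^(-2πi/3)

Computing each X[k]:
X[0] = -5
X[1] = -0.5000+0.8660i
X[2] = -0.5000-0.8660i

X = [-5, -0.5000+0.8660i, -0.5000-0.8660i]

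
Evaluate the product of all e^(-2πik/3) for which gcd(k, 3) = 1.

The primitive 3rd roots of unity are ω_3^k for k coprime to 3: k ∈ {1, 2}
Their product equals the constant term of the cyclotomic polynomial Φ_3(x) up to sign.
For n ≥ 3, the product of all primitive nth roots of unity is 1. (For n=1 it is 1; for n=2 it is -1.)

1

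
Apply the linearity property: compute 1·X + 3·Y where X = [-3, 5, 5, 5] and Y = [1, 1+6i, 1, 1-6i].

By linearity: DFT(1x + 3y) = 1·DFT(x) + 3·DFT(y)
= 1·[-3, 5, 5, 5] + 3·[1, 1+6i, 1, 1-6i]

Computing element-wise:
Z[0] = 1·(-3) + 3·(1) = 0
Z[1] = 1·(5) + 3·(1+6i) = 8+18i
Z[2] = 1·(5) + 3·(1) = 8
Z[3] = 1·(5) + 3·(1-6i) = 8-18i

DFT(1x + 3y) = 1·X + 3·Y = [0, 8+18i, 8, 8-18i]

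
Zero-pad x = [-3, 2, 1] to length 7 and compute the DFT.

Original 3-point DFT: [0, -4.5000-0.8660i, -4.5000+0.8660i]
Zero-padded 7-point DFT provides frequency interpolation.

DFT_7([x, 0, ...]) = [0, -1.9755-2.5386i, -4.3460-1.5160i, -4.1784-0.0859i, -4.1784+0.0859i, -4.3460+1.5160i, -1.9755+2.5386i]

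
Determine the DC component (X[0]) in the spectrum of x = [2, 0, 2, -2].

X[0] = Σ(n=0 to 3) x[n] · ω_4^0 = Σ x[n]
= (2) + (0) + (2) + (-2)

X[0] = 2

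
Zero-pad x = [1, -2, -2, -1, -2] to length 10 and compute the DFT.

Original 5-point DFT: [-6, 2.1910+0.5878i, 3.3090-0.9511i, 3.3090+0.9511i, 2.1910-0.5878i]
Zero-padded 10-point DFT provides frequency interpolation.

DFT_10([x, 0, ...]) = [-6, 0.6910+5.2043i, 2.1910+0.5878i, 1.8090+2.0409i, 3.3090-0.9511i, 0, 3.3090+0.9511i, 1.8090-2.0409i, 2.1910-0.5878i, 0.6910-5.2043i]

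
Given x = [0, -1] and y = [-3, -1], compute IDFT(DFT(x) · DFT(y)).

(x ⊛ y)[n] = Σ(m=0 to 1) x[m] · y[(n-m) mod 2]

Computing each output sample:
(x ⊛ y)[0] = 1
(x ⊛ y)[1] = 3

x ⊛ y = [1, 3]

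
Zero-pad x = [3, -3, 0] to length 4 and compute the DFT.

Original 3-point DFT: [0, 4.5000+2.5981i, 4.5000-2.5981i]
Zero-padded 4-point DFT provides frequency interpolation.

DFT_4([x, 0, ...]) = [0, 3+3i, 6, 3-3i]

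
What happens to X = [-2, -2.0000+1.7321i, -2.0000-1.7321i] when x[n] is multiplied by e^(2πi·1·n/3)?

Modulation property: DFT(ω_3^(-1n)·x[n]) = X[(k-1) mod 3], so circularly shift X by 1 positions.

X[k-1] = [-2.0000-1.7321i, -2, -2.0000+1.7321i]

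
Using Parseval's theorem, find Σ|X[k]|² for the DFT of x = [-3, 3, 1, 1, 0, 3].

Parseval: Σ|x[n]|² = (1/N)Σ|X[k]|², so Σ|X[k]|² = N·Σ|x[n]|² = 6·29.0000

Σ|X[k]|² = N·Σ|x[n]|² = 6·29.0000 = 174.0000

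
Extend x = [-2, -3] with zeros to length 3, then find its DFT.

Original 2-point DFT: [-5, 1]
Zero-padded 3-point DFT provides frequency interpolation.

DFT_3([x, 0, ...]) = [-5, -0.5000+2.5981i, -0.5000-2.5981i]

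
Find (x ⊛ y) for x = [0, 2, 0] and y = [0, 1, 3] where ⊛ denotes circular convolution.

(x ⊛ y)[n] = Σ(m=0 to 2) x[m] · y[(n-m) mod 3]

Computing each output sample:
(x ⊛ y)[0] = 6
(x ⊛ y)[1] = 0
(x ⊛ y)[2] = 2

x ⊛ y = [6, 0, 2]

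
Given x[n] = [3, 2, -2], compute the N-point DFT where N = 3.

X[k] = Σ(n=0 to 2) x[n] · ω_3^(nk)
where ω_3 = e^(-2πi/3)

Computing each X[k]:
X[0] = 3
X[1] = 3.0000-3.4641i
X[2] = 3.0000+3.4641i

X = [3, 3.0000-3.4641i, 3.0000+3.4641i]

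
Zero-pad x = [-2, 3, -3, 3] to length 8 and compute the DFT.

Original 4-point DFT: [1, 1, -11, 1]
Zero-padded 8-point DFT provides frequency interpolation.

DFT_8([x, 0, ...]) = [1, -2.0000-1.2426i, 1, -2.0000-7.2426i, -11, -2.0000+7.2426i, 1, -2.0000+1.2426i]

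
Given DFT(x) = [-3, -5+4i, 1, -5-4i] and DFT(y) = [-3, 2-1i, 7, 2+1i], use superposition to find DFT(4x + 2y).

By linearity: DFT(4x + 2y) = 4·DFT(x) + 2·DFT(y)
= 4·[-3, -5+4i, 1, -5-4i] + 2·[-3, 2-1i, 7, 2+1i]

Computing element-wise:
Z[0] = 4·(-3) + 2·(-3) = -18
Z[1] = 4·(-5+4i) + 2·(2-1i) = -16+14i
Z[2] = 4·(1) + 2·(7) = 18
Z[3] = 4·(-5-4i) + 2·(2+1i) = -16-14i

DFT(4x + 2y) = 4·X + 2·Y = [-18, -16+14i, 18, -16-14i]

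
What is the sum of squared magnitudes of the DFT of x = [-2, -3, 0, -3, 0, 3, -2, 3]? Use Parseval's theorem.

Parseval: Σ|x[n]|² = (1/N)Σ|X[k]|², so Σ|X[k]|² = N·Σ|x[n]|² = 8·44.0000

Σ|X[k]|² = N·Σ|x[n]|² = 8·44.0000 = 352.0000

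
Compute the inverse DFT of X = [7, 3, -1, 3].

x[n] = (1/4) Σ(k=0 to 3) X[k] · e^(2πikn/4)

Computing each x[n]:
x[0] = 3
x[1] = 2
x[2] = 0
x[3] = 2

x = [3, 2, 0, 2]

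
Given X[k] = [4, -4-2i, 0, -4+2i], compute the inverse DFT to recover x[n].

x[n] = (1/4) Σ(k=0 to 3) X[k] · e^(2πikn/4)

Computing each x[n]:
x[0] = -1
x[1] = 2
x[2] = 3
x[3] = 0

x = [-1, 2, 3, 0]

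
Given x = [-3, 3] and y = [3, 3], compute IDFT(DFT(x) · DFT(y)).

(x ⊛ y)[n] = Σ(m=0 to 1) x[m] · y[(n-m) mod 2]

Computing each output sample:
(x ⊛ y)[0] = 0
(x ⊛ y)[1] = 0

x ⊛ y = [0, 0]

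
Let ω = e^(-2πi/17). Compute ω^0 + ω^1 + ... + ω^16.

Sum of all nth roots of unity equals 0 for n > 1 (geometric series with r ≠ 1).

0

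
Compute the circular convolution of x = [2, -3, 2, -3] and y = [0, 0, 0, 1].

(x ⊛ y)[n] = Σ(m=0 to 3) x[m] · y[(n-m) mod 4]

Computing each output sample:
(x ⊛ y)[0] = -3
(x ⊛ y)[1] = 2
(x ⊛ y)[2] = -3
(x ⊛ y)[3] = 2

x ⊛ y = [-3, 2, -3, 2]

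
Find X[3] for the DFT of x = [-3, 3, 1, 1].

X[3] = Σ(n=0 to 3) x[n] · ω_4^(3n) where ω_4 = e^(-2πi/4)
= (-3)·ω_4^0 + (3)·ω_4^3 + (1)·ω_4^6 + (1)·ω_4^9

X[3] = -4+2i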